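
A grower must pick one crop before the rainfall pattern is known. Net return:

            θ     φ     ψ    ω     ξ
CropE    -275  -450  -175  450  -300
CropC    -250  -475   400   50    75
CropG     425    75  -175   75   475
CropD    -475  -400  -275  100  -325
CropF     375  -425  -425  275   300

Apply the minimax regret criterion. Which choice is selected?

Column bests: θ=425, φ=75, ψ=400, ω=450, ξ=475.
CropE regrets: 700, 525, 575, 0, 775 → max 775
CropC regrets: 675, 550, 0, 400, 400 → max 675
CropG regrets: 0, 0, 575, 375, 0 → max 575
CropD regrets: 900, 475, 675, 350, 800 → max 900
CropF regrets: 50, 500, 825, 175, 175 → max 825
Smallest max regret = 575 → CropG.

CropG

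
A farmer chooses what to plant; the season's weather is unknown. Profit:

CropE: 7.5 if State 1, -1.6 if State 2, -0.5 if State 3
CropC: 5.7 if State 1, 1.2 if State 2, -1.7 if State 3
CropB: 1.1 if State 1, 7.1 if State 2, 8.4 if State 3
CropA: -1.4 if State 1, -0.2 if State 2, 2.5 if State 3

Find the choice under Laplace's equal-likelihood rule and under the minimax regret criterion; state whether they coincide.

laplace → CropB; minimax regret → CropB (agree)

Row averages: CropE=1.8, CropC=26/15, CropB=83/15, CropA=0.3
Highest average = 83/15 → CropB.
Column bests: State 1=7.5, State 2=7.1, State 3=8.4.
CropE regrets: 0.0, 8.7, 8.9 → max 8.9
CropC regrets: 1.8, 5.9, 10.1 → max 10.1
CropB regrets: 6.4, 0.0, 0.0 → max 6.4
CropA regrets: 8.9, 7.3, 5.9 → max 8.9
Smallest max regret = 6.4 → CropB.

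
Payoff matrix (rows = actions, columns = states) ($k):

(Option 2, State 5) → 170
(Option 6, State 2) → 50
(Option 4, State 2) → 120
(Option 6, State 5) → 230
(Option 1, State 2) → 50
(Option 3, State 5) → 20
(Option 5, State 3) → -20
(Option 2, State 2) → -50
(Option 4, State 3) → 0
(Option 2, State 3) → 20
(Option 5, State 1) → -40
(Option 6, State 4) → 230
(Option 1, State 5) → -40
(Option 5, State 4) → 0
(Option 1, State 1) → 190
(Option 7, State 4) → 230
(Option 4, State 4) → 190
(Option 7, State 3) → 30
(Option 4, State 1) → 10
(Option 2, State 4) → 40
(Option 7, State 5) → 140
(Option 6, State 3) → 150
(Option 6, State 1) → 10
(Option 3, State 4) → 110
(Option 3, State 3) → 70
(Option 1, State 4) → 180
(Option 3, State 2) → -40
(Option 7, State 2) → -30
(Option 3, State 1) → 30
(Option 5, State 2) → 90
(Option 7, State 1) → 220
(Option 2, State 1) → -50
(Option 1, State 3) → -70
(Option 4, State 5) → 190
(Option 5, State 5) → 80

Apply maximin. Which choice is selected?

Option 6

Row minima: Option 1=-70, Option 2=-50, Option 3=-40, Option 4=0, Option 5=-40, Option 6=10, Option 7=-30
Best worst-case = 10 → Option 6.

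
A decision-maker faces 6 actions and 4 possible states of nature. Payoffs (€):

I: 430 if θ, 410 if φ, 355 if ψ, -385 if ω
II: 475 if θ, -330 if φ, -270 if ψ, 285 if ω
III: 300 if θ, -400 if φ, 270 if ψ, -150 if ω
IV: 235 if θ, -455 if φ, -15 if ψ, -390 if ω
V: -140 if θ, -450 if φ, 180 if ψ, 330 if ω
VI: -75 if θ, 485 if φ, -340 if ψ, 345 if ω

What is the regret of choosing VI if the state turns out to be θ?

Best payoff under θ is 475.
Regret = 475 − (-75) = 550.

550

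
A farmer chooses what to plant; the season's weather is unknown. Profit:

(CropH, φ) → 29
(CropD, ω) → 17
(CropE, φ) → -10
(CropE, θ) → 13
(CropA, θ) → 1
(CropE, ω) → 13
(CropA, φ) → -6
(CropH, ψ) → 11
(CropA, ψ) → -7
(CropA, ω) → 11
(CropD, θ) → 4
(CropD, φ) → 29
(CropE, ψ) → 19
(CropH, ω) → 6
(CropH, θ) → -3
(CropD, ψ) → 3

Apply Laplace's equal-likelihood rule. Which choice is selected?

Row averages: CropH=10.75, CropE=8.75, CropD=13.25, CropA=-0.25
Highest average = 13.25 → CropD.

CropD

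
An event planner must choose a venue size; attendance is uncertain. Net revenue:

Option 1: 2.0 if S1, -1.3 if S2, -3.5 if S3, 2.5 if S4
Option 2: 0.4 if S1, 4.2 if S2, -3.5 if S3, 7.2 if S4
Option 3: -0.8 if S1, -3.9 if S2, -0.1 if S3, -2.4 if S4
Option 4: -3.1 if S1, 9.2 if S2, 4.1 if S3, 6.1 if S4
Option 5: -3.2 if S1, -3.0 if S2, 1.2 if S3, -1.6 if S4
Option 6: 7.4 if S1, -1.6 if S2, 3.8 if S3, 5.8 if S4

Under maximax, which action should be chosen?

Option 4

Row maxima: Option 1=2.5, Option 2=7.2, Option 3=-0.1, Option 4=9.2, Option 5=1.2, Option 6=7.4
Best best-case = 9.2 → Option 4.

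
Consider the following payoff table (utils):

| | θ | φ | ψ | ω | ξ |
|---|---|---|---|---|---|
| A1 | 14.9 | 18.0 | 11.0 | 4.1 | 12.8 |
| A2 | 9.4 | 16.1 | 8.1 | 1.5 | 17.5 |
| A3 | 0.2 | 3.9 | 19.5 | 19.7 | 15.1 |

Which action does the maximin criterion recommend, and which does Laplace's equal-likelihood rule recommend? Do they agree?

maximin → A1; laplace → A1 (agree)

Row minima: A1=4.1, A2=1.5, A3=0.2
Best worst-case = 4.1 → A1.
Row averages: A1=12.16, A2=10.52, A3=11.68
Highest average = 12.16 → A1.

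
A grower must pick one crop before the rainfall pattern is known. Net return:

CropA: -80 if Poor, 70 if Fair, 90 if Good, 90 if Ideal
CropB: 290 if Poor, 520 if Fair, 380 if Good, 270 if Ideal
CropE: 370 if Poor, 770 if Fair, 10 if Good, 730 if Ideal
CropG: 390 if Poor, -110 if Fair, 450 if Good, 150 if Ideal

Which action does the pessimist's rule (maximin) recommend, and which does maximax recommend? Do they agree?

maximin → CropB; maximax → CropE (disagree)

Row minima: CropA=-80, CropB=270, CropE=10, CropG=-110
Best worst-case = 270 → CropB.
Row maxima: CropA=90, CropB=520, CropE=770, CropG=450
Best best-case = 770 → CropE.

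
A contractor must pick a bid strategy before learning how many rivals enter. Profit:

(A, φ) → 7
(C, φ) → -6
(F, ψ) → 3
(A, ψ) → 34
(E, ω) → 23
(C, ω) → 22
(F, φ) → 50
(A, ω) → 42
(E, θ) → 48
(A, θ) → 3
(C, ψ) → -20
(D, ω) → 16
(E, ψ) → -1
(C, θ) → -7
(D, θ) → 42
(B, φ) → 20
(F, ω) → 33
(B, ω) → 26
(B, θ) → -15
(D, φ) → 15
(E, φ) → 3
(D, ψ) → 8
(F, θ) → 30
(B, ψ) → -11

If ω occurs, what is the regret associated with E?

19

Best payoff under ω is 42.
Regret = 42 − 23 = 19.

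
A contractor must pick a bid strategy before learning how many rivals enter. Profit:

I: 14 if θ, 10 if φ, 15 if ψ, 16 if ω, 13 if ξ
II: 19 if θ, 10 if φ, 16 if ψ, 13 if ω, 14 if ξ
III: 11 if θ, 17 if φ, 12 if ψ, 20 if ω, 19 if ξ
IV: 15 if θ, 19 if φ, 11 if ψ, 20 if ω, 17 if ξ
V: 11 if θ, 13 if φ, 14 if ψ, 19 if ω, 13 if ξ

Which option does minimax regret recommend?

Column bests: θ=19, φ=19, ψ=16, ω=20, ξ=19.
I regrets: 5, 9, 1, 4, 6 → max 9
II regrets: 0, 9, 0, 7, 5 → max 9
III regrets: 8, 2, 4, 0, 0 → max 8
IV regrets: 4, 0, 5, 0, 2 → max 5
V regrets: 8, 6, 2, 1, 6 → max 8
Smallest max regret = 5 → IV.

IV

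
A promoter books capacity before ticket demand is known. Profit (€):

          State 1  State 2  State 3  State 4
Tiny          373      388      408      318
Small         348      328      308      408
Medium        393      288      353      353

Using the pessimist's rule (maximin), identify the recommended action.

Row minima: Tiny=318, Small=308, Medium=288
Best worst-case = 318 → Tiny.

Tiny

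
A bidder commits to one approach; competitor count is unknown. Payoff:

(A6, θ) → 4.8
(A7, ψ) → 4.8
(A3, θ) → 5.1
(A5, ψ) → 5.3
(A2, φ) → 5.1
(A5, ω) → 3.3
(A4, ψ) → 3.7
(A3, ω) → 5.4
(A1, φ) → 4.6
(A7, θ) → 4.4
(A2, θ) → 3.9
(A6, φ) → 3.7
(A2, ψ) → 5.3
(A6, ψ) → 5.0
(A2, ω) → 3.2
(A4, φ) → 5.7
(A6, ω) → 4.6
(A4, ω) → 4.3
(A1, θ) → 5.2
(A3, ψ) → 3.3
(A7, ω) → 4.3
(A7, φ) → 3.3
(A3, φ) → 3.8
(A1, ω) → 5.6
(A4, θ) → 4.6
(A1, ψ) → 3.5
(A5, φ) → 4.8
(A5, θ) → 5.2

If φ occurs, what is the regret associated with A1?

Best payoff under φ is 5.7.
Regret = 5.7 − 4.6 = 1.1.

1.1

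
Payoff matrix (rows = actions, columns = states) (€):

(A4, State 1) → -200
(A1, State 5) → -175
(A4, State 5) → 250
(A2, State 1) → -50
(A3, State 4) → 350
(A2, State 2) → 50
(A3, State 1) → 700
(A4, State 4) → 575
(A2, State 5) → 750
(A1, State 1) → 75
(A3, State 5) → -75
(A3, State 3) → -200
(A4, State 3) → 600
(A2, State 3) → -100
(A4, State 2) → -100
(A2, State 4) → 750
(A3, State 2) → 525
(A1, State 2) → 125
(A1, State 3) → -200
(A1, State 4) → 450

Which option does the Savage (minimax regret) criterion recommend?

Column bests: State 1=700, State 2=525, State 3=600, State 4=750, State 5=750.
A1 regrets: 625, 400, 800, 300, 925 → max 925
A2 regrets: 750, 475, 700, 0, 0 → max 750
A3 regrets: 0, 0, 800, 400, 825 → max 825
A4 regrets: 900, 625, 0, 175, 500 → max 900
Smallest max regret = 750 → A2.

A2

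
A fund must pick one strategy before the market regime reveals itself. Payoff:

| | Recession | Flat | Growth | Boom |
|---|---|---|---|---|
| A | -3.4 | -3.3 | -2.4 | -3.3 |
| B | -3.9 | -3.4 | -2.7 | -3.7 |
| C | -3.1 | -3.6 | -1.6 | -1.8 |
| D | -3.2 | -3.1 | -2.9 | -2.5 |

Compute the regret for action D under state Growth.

1.3

Best payoff under Growth is -1.6.
Regret = -1.6 − (-2.9) = 1.3.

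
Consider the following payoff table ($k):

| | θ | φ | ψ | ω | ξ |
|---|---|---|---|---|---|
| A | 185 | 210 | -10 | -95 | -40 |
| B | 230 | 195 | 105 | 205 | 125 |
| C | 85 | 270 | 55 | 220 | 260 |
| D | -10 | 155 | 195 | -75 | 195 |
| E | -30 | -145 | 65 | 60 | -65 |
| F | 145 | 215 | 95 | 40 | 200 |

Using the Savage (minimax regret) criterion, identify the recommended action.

B

Column bests: θ=230, φ=270, ψ=195, ω=220, ξ=260.
A regrets: 45, 60, 205, 315, 300 → max 315
B regrets: 0, 75, 90, 15, 135 → max 135
C regrets: 145, 0, 140, 0, 0 → max 145
D regrets: 240, 115, 0, 295, 65 → max 295
E regrets: 260, 415, 130, 160, 325 → max 415
F regrets: 85, 55, 100, 180, 60 → max 180
Smallest max regret = 135 → B.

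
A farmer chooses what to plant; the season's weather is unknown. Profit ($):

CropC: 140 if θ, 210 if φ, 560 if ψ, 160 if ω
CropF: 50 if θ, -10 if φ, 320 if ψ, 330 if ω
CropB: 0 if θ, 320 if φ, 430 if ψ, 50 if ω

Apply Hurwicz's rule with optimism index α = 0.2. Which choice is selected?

CropC

CropC: 0.2·560 + 0.8·140 = 224
CropF: 0.2·330 + 0.8·(-10) = 58
CropB: 0.2·430 + 0.8·0 = 86
Highest Hurwicz score = 224 → CropC.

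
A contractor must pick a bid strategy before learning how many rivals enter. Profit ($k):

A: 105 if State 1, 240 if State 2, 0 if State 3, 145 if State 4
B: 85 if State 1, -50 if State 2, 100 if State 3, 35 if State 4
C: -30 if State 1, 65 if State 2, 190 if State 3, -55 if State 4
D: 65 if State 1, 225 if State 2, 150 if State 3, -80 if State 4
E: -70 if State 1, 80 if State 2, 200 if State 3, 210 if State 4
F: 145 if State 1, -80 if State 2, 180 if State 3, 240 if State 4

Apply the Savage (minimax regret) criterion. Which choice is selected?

Column bests: State 1=145, State 2=240, State 3=200, State 4=240.
A regrets: 40, 0, 200, 95 → max 200
B regrets: 60, 290, 100, 205 → max 290
C regrets: 175, 175, 10, 295 → max 295
D regrets: 80, 15, 50, 320 → max 320
E regrets: 215, 160, 0, 30 → max 215
F regrets: 0, 320, 20, 0 → max 320
Smallest max regret = 200 → A.

A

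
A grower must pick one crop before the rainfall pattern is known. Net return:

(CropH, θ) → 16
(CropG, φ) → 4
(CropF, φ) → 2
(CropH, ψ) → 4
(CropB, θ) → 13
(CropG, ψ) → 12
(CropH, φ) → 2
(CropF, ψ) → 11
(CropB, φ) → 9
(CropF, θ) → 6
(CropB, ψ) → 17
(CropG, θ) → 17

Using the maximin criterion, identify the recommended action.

CropB

Row minima: CropF=2, CropG=4, CropH=2, CropB=9
Best worst-case = 9 → CropB.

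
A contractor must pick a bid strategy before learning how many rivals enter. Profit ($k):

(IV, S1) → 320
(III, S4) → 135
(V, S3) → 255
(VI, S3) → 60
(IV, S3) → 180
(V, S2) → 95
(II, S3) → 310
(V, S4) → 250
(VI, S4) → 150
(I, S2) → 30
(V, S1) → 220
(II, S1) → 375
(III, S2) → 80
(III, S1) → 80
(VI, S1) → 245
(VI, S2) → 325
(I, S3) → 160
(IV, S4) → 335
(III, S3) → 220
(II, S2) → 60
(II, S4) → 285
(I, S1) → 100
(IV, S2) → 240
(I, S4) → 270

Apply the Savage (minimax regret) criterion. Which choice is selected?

IV

Column bests: S1=375, S2=325, S3=310, S4=335.
I regrets: 275, 295, 150, 65 → max 295
II regrets: 0, 265, 0, 50 → max 265
III regrets: 295, 245, 90, 200 → max 295
IV regrets: 55, 85, 130, 0 → max 130
V regrets: 155, 230, 55, 85 → max 230
VI regrets: 130, 0, 250, 185 → max 250
Smallest max regret = 130 → IV.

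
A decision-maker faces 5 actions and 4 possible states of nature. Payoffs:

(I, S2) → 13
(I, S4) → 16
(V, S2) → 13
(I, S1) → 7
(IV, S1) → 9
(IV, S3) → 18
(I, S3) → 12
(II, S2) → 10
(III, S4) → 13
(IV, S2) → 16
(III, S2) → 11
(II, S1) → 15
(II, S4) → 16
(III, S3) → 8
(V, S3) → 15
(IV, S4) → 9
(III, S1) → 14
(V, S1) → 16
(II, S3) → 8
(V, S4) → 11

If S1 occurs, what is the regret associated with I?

Best payoff under S1 is 16.
Regret = 16 − 7 = 9.

9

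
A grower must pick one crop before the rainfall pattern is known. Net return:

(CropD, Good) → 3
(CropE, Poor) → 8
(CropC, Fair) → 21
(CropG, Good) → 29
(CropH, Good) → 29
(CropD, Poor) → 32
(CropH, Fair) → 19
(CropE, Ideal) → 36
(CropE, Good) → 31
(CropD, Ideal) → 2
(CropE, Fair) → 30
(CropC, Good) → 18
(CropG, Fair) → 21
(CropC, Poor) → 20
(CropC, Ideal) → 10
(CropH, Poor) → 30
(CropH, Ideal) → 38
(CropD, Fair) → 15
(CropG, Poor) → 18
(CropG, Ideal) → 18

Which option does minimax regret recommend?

Column bests: Poor=32, Fair=30, Good=31, Ideal=38.
CropD regrets: 0, 15, 28, 36 → max 36
CropC regrets: 12, 9, 13, 28 → max 28
CropE regrets: 24, 0, 0, 2 → max 24
CropH regrets: 2, 11, 2, 0 → max 11
CropG regrets: 14, 9, 2, 20 → max 20
Smallest max regret = 11 → CropH.

CropH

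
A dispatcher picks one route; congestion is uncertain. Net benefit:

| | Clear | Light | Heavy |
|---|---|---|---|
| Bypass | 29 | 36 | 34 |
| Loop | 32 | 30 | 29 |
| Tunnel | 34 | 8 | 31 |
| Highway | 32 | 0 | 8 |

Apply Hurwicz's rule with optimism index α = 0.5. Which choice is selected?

Bypass

Bypass: 0.5·36 + 0.5·29 = 32.5
Loop: 0.5·32 + 0.5·29 = 30.5
Tunnel: 0.5·34 + 0.5·8 = 21
Highway: 0.5·32 + 0.5·0 = 16
Highest Hurwicz score = 32.5 → Bypass.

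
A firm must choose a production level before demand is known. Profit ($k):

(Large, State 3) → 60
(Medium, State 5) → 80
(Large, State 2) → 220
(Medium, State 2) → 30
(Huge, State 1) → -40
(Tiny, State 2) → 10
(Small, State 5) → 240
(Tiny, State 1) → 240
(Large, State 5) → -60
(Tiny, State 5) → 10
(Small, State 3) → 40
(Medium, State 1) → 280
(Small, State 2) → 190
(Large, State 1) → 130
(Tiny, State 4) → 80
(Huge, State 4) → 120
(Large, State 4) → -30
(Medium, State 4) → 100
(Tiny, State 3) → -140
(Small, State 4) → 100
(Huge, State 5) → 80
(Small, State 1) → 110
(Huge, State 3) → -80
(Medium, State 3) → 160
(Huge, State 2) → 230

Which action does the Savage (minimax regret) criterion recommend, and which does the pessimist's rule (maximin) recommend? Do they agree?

Column bests: State 1=280, State 2=230, State 3=160, State 4=120, State 5=240.
Tiny regrets: 40, 220, 300, 40, 230 → max 300
Small regrets: 170, 40, 120, 20, 0 → max 170
Medium regrets: 0, 200, 0, 20, 160 → max 200
Large regrets: 150, 10, 100, 150, 300 → max 300
Huge regrets: 320, 0, 240, 0, 160 → max 320
Smallest max regret = 170 → Small.
Row minima: Tiny=-140, Small=40, Medium=30, Large=-60, Huge=-80
Best worst-case = 40 → Small.

minimax regret → Small; maximin → Small (agree)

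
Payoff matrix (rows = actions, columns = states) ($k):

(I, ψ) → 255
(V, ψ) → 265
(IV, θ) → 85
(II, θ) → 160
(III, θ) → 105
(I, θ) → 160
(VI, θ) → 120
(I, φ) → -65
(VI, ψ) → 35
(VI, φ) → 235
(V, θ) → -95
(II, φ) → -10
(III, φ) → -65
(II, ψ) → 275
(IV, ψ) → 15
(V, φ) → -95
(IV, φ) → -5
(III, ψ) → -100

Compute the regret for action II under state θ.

Best payoff under θ is 160.
Regret = 160 − 160 = 0.

0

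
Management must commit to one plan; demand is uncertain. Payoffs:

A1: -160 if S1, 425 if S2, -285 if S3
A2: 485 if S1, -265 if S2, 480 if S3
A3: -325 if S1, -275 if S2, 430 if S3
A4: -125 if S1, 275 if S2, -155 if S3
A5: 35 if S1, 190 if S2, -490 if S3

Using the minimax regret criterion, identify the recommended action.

Column bests: S1=485, S2=425, S3=480.
A1 regrets: 645, 0, 765 → max 765
A2 regrets: 0, 690, 0 → max 690
A3 regrets: 810, 700, 50 → max 810
A4 regrets: 610, 150, 635 → max 635
A5 regrets: 450, 235, 970 → max 970
Smallest max regret = 635 → A4.

A4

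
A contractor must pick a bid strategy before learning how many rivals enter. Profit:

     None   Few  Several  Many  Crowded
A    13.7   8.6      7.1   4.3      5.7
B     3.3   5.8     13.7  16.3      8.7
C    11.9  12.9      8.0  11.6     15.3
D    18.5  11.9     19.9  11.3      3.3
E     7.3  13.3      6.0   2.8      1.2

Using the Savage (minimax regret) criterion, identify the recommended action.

Column bests: None=18.5, Few=13.3, Several=19.9, Many=16.3, Crowded=15.3.
A regrets: 4.8, 4.7, 12.8, 12.0, 9.6 → max 12.8
B regrets: 15.2, 7.5, 6.2, 0.0, 6.6 → max 15.2
C regrets: 6.6, 0.4, 11.9, 4.7, 0.0 → max 11.9
D regrets: 0.0, 1.4, 0.0, 5.0, 12.0 → max 12.0
E regrets: 11.2, 0.0, 13.9, 13.5, 14.1 → max 14.1
Smallest max regret = 11.9 → C.

C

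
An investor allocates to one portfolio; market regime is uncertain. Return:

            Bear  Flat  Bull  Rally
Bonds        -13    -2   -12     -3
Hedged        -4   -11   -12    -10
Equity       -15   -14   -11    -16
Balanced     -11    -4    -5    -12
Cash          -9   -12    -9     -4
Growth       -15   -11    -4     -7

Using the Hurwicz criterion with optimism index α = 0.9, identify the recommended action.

Bonds

Bonds: 0.9·(-2) + 0.1·(-13) = -3.1
Hedged: 0.9·(-4) + 0.1·(-12) = -4.8
Equity: 0.9·(-11) + 0.1·(-16) = -11.5
Balanced: 0.9·(-4) + 0.1·(-12) = -4.8
Cash: 0.9·(-4) + 0.1·(-12) = -4.8
Growth: 0.9·(-4) + 0.1·(-15) = -5.1
Highest Hurwicz score = -3.1 → Bonds.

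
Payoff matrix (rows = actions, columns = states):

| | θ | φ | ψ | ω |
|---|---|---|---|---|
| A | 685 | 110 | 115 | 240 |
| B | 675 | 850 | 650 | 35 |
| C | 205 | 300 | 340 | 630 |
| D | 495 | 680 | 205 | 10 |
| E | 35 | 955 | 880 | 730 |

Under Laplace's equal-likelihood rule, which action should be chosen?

E

Row averages: A=287.5, B=552.5, C=368.75, D=347.5, E=650
Highest average = 650 → E.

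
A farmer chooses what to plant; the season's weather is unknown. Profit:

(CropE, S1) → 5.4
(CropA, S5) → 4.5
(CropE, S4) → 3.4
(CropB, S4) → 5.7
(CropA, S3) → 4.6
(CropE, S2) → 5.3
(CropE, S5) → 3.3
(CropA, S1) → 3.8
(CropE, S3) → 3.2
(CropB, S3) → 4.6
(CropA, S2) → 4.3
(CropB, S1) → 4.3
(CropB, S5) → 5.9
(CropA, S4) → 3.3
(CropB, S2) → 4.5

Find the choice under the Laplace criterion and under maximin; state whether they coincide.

Row averages: CropA=4.1, CropB=5, CropE=4.12
Highest average = 5 → CropB.
Row minima: CropA=3.3, CropB=4.3, CropE=3.2
Best worst-case = 4.3 → CropB.

laplace → CropB; maximin → CropB (agree)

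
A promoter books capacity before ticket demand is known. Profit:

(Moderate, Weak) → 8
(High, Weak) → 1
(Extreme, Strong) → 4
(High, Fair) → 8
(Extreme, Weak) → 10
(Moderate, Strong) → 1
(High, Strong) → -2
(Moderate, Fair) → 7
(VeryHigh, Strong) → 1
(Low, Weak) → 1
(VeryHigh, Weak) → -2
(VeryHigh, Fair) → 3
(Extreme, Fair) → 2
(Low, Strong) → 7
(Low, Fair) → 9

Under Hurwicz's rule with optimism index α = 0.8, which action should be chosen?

Extreme

Low: 0.8·9 + 0.2·1 = 7.4
Moderate: 0.8·8 + 0.2·1 = 6.6
High: 0.8·8 + 0.2·(-2) = 6
VeryHigh: 0.8·3 + 0.2·(-2) = 2
Extreme: 0.8·10 + 0.2·2 = 8.4
Highest Hurwicz score = 8.4 → Extreme.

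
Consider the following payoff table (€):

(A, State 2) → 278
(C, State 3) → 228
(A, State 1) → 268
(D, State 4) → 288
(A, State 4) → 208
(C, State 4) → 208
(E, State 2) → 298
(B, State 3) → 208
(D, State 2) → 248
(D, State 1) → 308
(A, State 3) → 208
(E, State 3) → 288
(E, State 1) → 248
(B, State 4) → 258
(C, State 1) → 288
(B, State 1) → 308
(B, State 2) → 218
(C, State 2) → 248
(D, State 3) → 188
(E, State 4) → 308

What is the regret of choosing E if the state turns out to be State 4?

Best payoff under State 4 is 308.
Regret = 308 − 308 = 0.

0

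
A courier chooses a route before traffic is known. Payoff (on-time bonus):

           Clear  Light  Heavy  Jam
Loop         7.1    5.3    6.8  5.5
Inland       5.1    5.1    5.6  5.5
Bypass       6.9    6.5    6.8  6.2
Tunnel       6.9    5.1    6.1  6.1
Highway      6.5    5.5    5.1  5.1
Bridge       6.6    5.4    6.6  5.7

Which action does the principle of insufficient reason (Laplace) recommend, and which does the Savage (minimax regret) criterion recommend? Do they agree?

Row averages: Loop=6.175, Inland=5.325, Bypass=6.6, Tunnel=6.05, Highway=5.55, Bridge=6.075
Highest average = 6.6 → Bypass.
Column bests: Clear=7.1, Light=6.5, Heavy=6.8, Jam=6.2.
Loop regrets: 0.0, 1.2, 0.0, 0.7 → max 1.2
Inland regrets: 2.0, 1.4, 1.2, 0.7 → max 2.0
Bypass regrets: 0.2, 0.0, 0.0, 0.0 → max 0.2
Tunnel regrets: 0.2, 1.4, 0.7, 0.1 → max 1.4
Highway regrets: 0.6, 1.0, 1.7, 1.1 → max 1.7
Bridge regrets: 0.5, 1.1, 0.2, 0.5 → max 1.1
Smallest max regret = 0.2 → Bypass.

laplace → Bypass; minimax regret → Bypass (agree)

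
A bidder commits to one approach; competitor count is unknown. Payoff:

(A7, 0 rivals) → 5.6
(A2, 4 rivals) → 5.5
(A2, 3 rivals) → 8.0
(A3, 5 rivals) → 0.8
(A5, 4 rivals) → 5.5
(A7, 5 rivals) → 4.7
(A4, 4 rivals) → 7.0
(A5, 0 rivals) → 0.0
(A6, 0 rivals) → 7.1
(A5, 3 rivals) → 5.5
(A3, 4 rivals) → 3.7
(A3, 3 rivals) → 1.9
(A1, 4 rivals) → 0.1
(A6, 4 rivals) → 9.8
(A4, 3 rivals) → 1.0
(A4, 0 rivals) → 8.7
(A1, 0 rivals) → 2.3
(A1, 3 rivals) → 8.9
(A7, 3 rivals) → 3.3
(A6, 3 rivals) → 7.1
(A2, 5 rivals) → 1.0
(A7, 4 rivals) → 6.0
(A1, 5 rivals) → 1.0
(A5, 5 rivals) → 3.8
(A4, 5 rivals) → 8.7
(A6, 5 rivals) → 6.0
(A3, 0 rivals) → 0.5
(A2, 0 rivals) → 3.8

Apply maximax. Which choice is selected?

Row maxima: A1=8.9, A2=8.0, A3=3.7, A4=8.7, A5=5.5, A6=9.8, A7=6.0
Best best-case = 9.8 → A6.

A6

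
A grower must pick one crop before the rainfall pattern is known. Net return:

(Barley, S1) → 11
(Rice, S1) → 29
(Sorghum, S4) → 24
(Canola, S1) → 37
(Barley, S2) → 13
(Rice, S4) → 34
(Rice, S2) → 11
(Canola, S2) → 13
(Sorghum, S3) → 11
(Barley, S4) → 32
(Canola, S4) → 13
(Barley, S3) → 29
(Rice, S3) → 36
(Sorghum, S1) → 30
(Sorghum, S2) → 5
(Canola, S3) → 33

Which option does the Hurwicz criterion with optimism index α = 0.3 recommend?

Rice: 0.3·36 + 0.7·11 = 18.5
Sorghum: 0.3·30 + 0.7·5 = 12.5
Barley: 0.3·32 + 0.7·11 = 17.3
Canola: 0.3·37 + 0.7·13 = 20.2
Highest Hurwicz score = 20.2 → Canola.

Canola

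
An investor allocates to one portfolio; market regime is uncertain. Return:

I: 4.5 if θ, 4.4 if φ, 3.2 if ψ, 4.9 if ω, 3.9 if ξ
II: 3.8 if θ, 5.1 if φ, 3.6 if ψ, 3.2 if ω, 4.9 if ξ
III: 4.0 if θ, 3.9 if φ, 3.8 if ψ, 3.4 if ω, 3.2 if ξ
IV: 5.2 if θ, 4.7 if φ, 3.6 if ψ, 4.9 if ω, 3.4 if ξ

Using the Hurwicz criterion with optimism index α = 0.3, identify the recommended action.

IV

I: 0.3·4.9 + 0.7·3.2 = 3.71
II: 0.3·5.1 + 0.7·3.2 = 3.77
III: 0.3·4.0 + 0.7·3.2 = 3.44
IV: 0.3·5.2 + 0.7·3.4 = 3.94
Highest Hurwicz score = 3.94 → IV.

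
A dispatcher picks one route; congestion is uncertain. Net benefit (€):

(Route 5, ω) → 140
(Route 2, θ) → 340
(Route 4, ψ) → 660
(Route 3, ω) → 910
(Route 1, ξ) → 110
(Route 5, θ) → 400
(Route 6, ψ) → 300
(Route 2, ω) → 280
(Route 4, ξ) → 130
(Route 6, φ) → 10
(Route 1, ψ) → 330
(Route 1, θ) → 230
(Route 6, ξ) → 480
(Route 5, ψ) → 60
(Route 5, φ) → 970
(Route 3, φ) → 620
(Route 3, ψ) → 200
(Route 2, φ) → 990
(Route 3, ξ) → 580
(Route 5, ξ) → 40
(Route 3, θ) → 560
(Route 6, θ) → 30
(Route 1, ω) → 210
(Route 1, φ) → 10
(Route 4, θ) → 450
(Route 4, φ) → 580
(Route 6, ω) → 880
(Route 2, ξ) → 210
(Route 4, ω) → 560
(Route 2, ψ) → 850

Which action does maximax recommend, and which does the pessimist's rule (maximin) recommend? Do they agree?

maximax → Route 2; maximin → Route 2 (agree)

Row maxima: Route 1=330, Route 2=990, Route 3=910, Route 4=660, Route 5=970, Route 6=880
Best best-case = 990 → Route 2.
Row minima: Route 1=10, Route 2=210, Route 3=200, Route 4=130, Route 5=40, Route 6=10
Best worst-case = 210 → Route 2.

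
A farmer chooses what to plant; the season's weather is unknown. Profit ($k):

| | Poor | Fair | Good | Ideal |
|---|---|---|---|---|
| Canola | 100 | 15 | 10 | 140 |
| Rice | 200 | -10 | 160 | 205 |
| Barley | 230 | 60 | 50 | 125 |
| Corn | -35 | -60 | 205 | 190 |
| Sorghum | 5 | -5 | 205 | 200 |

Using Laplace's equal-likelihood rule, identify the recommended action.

Rice

Row averages: Canola=66.25, Rice=138.75, Barley=116.25, Corn=75, Sorghum=101.25
Highest average = 138.75 → Rice.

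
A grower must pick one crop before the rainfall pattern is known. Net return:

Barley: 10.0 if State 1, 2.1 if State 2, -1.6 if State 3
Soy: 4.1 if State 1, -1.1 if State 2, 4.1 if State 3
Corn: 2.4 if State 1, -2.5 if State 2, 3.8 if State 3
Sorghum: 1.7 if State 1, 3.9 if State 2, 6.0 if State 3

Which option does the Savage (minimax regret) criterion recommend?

Column bests: State 1=10.0, State 2=3.9, State 3=6.0.
Barley regrets: 0.0, 1.8, 7.6 → max 7.6
Soy regrets: 5.9, 5.0, 1.9 → max 5.9
Corn regrets: 7.6, 6.4, 2.2 → max 7.6
Sorghum regrets: 8.3, 0.0, 0.0 → max 8.3
Smallest max regret = 5.9 → Soy.

Soy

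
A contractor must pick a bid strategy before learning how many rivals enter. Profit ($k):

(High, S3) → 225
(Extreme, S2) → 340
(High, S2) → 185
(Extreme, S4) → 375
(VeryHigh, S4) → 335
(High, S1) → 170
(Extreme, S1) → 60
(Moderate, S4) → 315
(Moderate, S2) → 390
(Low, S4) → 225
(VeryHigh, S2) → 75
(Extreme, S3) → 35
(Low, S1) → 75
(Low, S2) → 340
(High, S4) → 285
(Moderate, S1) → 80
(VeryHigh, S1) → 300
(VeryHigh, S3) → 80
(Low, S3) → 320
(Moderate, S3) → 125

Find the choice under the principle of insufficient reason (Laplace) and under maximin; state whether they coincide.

Row averages: Low=240, Moderate=227.5, High=216.25, VeryHigh=197.5, Extreme=202.5
Highest average = 240 → Low.
Row minima: Low=75, Moderate=80, High=170, VeryHigh=75, Extreme=35
Best worst-case = 170 → High.

laplace → Low; maximin → High (disagree)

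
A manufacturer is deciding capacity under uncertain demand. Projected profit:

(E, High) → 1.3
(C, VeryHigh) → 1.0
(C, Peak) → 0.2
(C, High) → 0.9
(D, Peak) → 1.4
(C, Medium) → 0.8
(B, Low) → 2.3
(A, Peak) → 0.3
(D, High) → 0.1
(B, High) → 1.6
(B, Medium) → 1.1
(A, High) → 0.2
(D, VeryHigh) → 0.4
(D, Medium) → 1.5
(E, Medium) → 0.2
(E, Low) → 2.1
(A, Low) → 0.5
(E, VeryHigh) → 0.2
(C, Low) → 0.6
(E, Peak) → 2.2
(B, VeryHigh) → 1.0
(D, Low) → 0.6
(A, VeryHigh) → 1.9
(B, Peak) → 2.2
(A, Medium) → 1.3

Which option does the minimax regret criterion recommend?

B

Column bests: Low=2.3, Medium=1.5, High=1.6, VeryHigh=1.9, Peak=2.2.
A regrets: 1.8, 0.2, 1.4, 0.0, 1.9 → max 1.9
B regrets: 0.0, 0.4, 0.0, 0.9, 0.0 → max 0.9
C regrets: 1.7, 0.7, 0.7, 0.9, 2.0 → max 2.0
D regrets: 1.7, 0.0, 1.5, 1.5, 0.8 → max 1.7
E regrets: 0.2, 1.3, 0.3, 1.7, 0.0 → max 1.7
Smallest max regret = 0.9 → B.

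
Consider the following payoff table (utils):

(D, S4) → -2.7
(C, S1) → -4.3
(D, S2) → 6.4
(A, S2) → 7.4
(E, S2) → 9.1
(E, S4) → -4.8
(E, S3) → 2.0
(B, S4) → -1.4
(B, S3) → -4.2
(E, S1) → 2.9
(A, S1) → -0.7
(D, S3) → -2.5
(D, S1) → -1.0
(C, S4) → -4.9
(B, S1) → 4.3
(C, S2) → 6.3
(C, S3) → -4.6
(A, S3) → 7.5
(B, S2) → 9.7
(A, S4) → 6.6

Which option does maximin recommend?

A

Row minima: A=-0.7, B=-4.2, C=-4.9, D=-2.7, E=-4.8
Best worst-case = -0.7 → A.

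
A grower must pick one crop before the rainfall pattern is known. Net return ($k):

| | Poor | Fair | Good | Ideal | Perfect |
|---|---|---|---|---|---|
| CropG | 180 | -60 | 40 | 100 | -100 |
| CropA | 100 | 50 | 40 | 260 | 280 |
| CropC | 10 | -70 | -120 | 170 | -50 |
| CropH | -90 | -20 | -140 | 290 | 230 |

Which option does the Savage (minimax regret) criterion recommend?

CropA

Column bests: Poor=180, Fair=50, Good=40, Ideal=290, Perfect=280.
CropG regrets: 0, 110, 0, 190, 380 → max 380
CropA regrets: 80, 0, 0, 30, 0 → max 80
CropC regrets: 170, 120, 160, 120, 330 → max 330
CropH regrets: 270, 70, 180, 0, 50 → max 270
Smallest max regret = 80 → CropA.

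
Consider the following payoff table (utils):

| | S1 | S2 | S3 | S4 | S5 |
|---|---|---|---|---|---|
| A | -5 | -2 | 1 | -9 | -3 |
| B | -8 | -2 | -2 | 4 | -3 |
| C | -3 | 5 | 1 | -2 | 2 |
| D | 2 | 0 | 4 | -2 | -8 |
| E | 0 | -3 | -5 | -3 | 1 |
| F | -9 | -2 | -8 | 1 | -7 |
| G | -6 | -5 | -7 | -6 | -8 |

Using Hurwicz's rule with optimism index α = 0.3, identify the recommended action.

C

A: 0.3·1 + 0.7·(-9) = -6
B: 0.3·4 + 0.7·(-8) = -4.4
C: 0.3·5 + 0.7·(-3) = -0.6
D: 0.3·4 + 0.7·(-8) = -4.4
E: 0.3·1 + 0.7·(-5) = -3.2
F: 0.3·1 + 0.7·(-9) = -6
G: 0.3·(-5) + 0.7·(-8) = -7.1
Highest Hurwicz score = -0.6 → C.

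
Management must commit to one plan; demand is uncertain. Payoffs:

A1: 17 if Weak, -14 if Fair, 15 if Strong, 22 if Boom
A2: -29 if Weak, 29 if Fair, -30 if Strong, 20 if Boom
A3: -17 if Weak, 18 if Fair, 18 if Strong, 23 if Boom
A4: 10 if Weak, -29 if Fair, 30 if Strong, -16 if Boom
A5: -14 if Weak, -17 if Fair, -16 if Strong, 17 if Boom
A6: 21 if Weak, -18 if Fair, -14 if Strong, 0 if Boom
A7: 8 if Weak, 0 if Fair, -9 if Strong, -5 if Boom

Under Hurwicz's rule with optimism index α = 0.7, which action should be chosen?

A4

A1: 0.7·22 + 0.3·(-14) = 11.2
A2: 0.7·29 + 0.3·(-30) = 11.3
A3: 0.7·23 + 0.3·(-17) = 11
A4: 0.7·30 + 0.3·(-29) = 12.3
A5: 0.7·17 + 0.3·(-17) = 6.8
A6: 0.7·21 + 0.3·(-18) = 9.3
A7: 0.7·8 + 0.3·(-9) = 2.9
Highest Hurwicz score = 12.3 → A4.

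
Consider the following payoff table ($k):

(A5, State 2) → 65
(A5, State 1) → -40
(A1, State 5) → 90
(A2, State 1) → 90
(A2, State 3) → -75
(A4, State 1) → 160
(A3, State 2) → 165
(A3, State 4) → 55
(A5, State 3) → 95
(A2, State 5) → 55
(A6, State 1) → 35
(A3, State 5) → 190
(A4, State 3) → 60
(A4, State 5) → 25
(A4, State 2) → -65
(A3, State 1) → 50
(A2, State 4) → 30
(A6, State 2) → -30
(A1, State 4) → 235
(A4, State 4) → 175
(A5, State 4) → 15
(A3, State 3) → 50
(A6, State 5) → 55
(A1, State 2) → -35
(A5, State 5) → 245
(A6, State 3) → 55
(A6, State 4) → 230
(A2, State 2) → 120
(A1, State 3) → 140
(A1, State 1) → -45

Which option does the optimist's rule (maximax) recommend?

A5

Row maxima: A1=235, A2=120, A3=190, A4=175, A5=245, A6=230
Best best-case = 245 → A5.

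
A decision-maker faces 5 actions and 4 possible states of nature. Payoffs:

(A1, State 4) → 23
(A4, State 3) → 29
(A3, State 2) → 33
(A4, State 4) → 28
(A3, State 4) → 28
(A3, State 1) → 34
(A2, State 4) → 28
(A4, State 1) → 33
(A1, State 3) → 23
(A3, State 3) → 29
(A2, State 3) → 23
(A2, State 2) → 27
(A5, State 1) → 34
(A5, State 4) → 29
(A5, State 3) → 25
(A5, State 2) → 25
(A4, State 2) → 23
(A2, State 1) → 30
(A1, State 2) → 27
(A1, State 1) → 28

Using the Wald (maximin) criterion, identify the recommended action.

Row minima: A1=23, A2=23, A3=28, A4=23, A5=25
Best worst-case = 28 → A3.

A3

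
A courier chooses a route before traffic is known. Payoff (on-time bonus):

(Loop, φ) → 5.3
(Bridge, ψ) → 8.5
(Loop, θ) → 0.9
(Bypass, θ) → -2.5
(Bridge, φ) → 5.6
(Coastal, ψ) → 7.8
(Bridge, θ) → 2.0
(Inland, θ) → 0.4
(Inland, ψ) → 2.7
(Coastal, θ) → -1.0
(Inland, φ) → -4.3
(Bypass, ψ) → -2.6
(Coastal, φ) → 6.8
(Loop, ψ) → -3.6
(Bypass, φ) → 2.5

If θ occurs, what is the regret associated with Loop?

1.1

Best payoff under θ is 2.0.
Regret = 2.0 − 0.9 = 1.1.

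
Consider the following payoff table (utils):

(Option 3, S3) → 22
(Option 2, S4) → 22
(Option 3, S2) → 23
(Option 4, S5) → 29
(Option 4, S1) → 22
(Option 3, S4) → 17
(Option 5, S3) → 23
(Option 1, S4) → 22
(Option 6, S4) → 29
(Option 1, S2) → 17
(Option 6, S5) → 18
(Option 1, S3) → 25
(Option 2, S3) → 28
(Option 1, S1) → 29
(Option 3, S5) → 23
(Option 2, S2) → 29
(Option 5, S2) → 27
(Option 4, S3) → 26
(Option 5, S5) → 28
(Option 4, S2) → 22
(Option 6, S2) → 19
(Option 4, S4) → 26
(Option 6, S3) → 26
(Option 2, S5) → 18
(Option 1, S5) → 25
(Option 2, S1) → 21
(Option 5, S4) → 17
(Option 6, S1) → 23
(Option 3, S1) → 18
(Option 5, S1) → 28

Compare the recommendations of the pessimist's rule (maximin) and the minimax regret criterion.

maximin → Option 4; minimax regret → Option 4 (agree)

Row minima: Option 1=17, Option 2=18, Option 3=17, Option 4=22, Option 5=17, Option 6=18
Best worst-case = 22 → Option 4.
Column bests: S1=29, S2=29, S3=28, S4=29, S5=29.
Option 1 regrets: 0, 12, 3, 7, 4 → max 12
Option 2 regrets: 8, 0, 0, 7, 11 → max 11
Option 3 regrets: 11, 6, 6, 12, 6 → max 12
Option 4 regrets: 7, 7, 2, 3, 0 → max 7
Option 5 regrets: 1, 2, 5, 12, 1 → max 12
Option 6 regrets: 6, 10, 2, 0, 11 → max 11
Smallest max regret = 7 → Option 4.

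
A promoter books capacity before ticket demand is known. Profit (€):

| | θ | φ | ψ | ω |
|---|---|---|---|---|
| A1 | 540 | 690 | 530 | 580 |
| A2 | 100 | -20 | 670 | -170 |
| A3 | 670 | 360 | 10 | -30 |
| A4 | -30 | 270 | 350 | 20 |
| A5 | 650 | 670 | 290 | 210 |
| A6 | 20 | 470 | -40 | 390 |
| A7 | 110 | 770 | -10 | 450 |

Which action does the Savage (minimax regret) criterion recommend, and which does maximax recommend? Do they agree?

Column bests: θ=670, φ=770, ψ=670, ω=580.
A1 regrets: 130, 80, 140, 0 → max 140
A2 regrets: 570, 790, 0, 750 → max 790
A3 regrets: 0, 410, 660, 610 → max 660
A4 regrets: 700, 500, 320, 560 → max 700
A5 regrets: 20, 100, 380, 370 → max 380
A6 regrets: 650, 300, 710, 190 → max 710
A7 regrets: 560, 0, 680, 130 → max 680
Smallest max regret = 140 → A1.
Row maxima: A1=690, A2=670, A3=670, A4=350, A5=670, A6=470, A7=770
Best best-case = 770 → A7.

minimax regret → A1; maximax → A7 (disagree)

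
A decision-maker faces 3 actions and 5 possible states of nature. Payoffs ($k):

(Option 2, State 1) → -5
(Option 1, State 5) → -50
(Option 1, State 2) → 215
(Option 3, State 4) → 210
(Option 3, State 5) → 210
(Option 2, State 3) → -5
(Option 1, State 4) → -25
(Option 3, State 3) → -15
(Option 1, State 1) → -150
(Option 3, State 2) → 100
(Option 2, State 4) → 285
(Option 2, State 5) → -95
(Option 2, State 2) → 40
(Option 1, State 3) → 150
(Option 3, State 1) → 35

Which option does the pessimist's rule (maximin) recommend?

Row minima: Option 1=-150, Option 2=-95, Option 3=-15
Best worst-case = -15 → Option 3.

Option 3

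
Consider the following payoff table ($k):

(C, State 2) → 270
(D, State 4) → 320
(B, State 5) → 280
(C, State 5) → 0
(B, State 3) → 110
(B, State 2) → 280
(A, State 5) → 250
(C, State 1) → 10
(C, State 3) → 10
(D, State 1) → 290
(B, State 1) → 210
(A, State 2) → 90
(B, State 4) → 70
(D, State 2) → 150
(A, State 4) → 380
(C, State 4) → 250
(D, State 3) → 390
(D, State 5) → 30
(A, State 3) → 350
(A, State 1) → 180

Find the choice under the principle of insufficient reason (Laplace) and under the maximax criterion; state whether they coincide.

Row averages: A=250, B=190, C=108, D=236
Highest average = 250 → A.
Row maxima: A=380, B=280, C=270, D=390
Best best-case = 390 → D.

laplace → A; maximax → D (disagree)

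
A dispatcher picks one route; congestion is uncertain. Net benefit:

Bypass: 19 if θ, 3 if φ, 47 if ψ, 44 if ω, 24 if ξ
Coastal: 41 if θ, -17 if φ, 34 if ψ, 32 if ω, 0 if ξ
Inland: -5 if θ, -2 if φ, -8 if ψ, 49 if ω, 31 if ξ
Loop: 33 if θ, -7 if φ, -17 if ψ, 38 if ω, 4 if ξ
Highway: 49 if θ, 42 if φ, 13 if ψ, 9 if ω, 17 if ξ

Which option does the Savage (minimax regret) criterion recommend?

Bypass

Column bests: θ=49, φ=42, ψ=47, ω=49, ξ=31.
Bypass regrets: 30, 39, 0, 5, 7 → max 39
Coastal regrets: 8, 59, 13, 17, 31 → max 59
Inland regrets: 54, 44, 55, 0, 0 → max 55
Loop regrets: 16, 49, 64, 11, 27 → max 64
Highway regrets: 0, 0, 34, 40, 14 → max 40
Smallest max regret = 39 → Bypass.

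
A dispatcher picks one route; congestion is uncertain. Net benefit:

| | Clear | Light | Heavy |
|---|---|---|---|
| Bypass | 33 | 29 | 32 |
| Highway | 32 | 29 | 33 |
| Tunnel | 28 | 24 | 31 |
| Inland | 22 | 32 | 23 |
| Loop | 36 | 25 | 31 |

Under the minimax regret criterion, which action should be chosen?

Column bests: Clear=36, Light=32, Heavy=33.
Bypass regrets: 3, 3, 1 → max 3
Highway regrets: 4, 3, 0 → max 4
Tunnel regrets: 8, 8, 2 → max 8
Inland regrets: 14, 0, 10 → max 14
Loop regrets: 0, 7, 2 → max 7
Smallest max regret = 3 → Bypass.

Bypass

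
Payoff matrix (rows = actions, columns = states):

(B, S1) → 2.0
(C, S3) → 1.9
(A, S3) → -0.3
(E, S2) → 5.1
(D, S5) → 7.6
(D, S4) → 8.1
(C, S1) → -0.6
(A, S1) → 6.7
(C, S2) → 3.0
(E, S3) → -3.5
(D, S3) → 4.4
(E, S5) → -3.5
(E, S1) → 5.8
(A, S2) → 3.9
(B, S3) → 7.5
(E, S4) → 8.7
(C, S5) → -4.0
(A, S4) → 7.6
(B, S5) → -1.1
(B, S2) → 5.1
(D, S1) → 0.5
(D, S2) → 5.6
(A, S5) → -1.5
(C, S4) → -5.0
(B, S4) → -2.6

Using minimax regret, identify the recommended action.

D

Column bests: S1=6.7, S2=5.6, S3=7.5, S4=8.7, S5=7.6.
A regrets: 0.0, 1.7, 7.8, 1.1, 9.1 → max 9.1
B regrets: 4.7, 0.5, 0.0, 11.3, 8.7 → max 11.3
C regrets: 7.3, 2.6, 5.6, 13.7, 11.6 → max 13.7
D regrets: 6.2, 0.0, 3.1, 0.6, 0.0 → max 6.2
E regrets: 0.9, 0.5, 11.0, 0.0, 11.1 → max 11.1
Smallest max regret = 6.2 → D.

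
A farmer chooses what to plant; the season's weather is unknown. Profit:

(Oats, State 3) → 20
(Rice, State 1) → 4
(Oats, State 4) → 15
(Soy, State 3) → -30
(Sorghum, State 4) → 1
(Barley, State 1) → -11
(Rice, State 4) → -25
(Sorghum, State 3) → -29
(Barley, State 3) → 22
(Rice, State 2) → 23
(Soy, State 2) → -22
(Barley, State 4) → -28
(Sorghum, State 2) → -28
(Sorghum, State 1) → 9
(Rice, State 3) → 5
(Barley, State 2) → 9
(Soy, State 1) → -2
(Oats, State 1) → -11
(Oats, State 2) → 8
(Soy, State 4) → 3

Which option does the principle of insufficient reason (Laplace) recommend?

Row averages: Rice=1.75, Barley=-2, Sorghum=-11.75, Soy=-12.75, Oats=8
Highest average = 8 → Oats.

Oats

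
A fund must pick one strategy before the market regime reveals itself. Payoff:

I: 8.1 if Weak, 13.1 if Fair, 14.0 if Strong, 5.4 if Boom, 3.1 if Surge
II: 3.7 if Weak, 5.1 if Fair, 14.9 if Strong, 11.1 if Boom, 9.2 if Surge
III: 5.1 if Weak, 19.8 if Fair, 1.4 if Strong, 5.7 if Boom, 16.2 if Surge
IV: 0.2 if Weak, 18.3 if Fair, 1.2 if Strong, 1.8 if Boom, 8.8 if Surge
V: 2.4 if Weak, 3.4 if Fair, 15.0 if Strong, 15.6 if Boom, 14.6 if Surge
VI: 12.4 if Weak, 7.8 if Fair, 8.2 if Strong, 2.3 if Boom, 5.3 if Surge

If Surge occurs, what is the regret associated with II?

7.0

Best payoff under Surge is 16.2.
Regret = 16.2 − 9.2 = 7.0.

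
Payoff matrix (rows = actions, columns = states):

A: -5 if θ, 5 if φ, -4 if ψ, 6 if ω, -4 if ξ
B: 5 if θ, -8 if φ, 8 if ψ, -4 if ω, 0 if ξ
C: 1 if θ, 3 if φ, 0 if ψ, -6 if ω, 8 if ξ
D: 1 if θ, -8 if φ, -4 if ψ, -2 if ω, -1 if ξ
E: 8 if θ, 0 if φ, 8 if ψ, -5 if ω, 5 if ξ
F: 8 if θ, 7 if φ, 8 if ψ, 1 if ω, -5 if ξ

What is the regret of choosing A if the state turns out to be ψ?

Best payoff under ψ is 8.
Regret = 8 − (-4) = 12.

12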